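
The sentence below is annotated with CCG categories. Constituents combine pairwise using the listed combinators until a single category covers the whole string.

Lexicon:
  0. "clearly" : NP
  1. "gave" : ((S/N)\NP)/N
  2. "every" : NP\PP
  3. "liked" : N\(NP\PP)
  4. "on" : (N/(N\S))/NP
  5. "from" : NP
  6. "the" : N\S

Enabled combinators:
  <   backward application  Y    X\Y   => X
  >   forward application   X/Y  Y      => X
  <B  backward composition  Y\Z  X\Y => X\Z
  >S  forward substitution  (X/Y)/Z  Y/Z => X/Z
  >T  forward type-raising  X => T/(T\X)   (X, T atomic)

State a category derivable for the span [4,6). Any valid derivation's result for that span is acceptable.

N/(N\S)

[0,7] S   >
  [0,4] S/N   <
    [0,1] "clearly" : NP
    [1,4] (S/N)\NP   >
      [1,2] "gave" : ((S/N)\NP)/N
      [2,4] N   <
        [2,3] "every" : NP\PP
        [3,4] "liked" : N\(NP\PP)
  [4,7] N   >
    [4,6] N/(N\S)   >
      [4,5] "on" : (N/(N\S))/NP
      [5,6] "from" : NP
    [6,7] "the" : N\S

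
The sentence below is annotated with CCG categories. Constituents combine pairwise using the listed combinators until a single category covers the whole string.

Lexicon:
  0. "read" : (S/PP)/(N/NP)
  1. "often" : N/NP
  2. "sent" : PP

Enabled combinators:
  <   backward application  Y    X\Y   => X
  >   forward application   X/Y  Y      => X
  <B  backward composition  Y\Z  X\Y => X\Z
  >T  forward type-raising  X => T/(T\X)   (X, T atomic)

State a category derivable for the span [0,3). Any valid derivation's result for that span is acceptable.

[0,3] S   >
  [0,2] S/PP   >
    [0,1] "read" : (S/PP)/(N/NP)
    [1,2] "often" : N/NP
  [2,3] "sent" : PP

S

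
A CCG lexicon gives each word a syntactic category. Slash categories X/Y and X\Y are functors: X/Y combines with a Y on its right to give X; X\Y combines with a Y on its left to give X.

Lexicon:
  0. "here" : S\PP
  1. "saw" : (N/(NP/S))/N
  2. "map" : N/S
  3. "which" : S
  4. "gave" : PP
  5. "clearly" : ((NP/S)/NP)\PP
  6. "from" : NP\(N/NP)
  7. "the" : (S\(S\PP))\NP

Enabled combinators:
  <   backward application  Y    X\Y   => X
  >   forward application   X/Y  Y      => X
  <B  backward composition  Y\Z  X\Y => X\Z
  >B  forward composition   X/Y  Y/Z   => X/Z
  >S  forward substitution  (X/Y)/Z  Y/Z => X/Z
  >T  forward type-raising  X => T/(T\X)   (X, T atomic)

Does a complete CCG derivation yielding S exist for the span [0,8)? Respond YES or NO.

[0,8] S   <
  [0,1] "here" : S\PP
  [1,8] S\(S\PP)   <
    [1,7] NP   <
      [1,6] N/NP   >B
        [1,4] N/(NP/S)   >
          [1,2] "saw" : (N/(NP/S))/N
          [2,4] N   >
            [2,3] "map" : N/S
            [3,4] "which" : S
        [4,6] (NP/S)/NP   <
          [4,5] "gave" : PP
          [5,6] "clearly" : ((NP/S)/NP)\PP
      [6,7] "from" : NP\(N/NP)
    [7,8] "the" : (S\(S\PP))\NP

YES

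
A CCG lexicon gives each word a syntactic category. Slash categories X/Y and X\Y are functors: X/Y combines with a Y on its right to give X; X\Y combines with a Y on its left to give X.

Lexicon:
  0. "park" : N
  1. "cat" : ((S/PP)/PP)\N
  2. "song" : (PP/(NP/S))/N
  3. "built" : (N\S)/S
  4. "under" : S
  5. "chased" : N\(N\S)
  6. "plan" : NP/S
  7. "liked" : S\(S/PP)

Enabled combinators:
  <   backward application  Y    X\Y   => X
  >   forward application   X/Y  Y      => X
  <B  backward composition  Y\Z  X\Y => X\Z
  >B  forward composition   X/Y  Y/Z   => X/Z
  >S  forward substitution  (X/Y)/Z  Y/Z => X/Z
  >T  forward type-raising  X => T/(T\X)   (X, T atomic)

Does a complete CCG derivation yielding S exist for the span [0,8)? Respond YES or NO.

[0,8] S   <
  [0,7] S/PP   >
    [0,2] (S/PP)/PP   <
      [0,1] "park" : N
      [1,2] "cat" : ((S/PP)/PP)\N
    [2,7] PP   >
      [2,6] PP/(NP/S)   >
        [2,3] "song" : (PP/(NP/S))/N
        [3,6] N   <
          [3,5] N\S   >
            [3,4] "built" : (N\S)/S
            [4,5] "under" : S
          [5,6] "chased" : N\(N\S)
      [6,7] "plan" : NP/S
  [7,8] "liked" : S\(S/PP)

YES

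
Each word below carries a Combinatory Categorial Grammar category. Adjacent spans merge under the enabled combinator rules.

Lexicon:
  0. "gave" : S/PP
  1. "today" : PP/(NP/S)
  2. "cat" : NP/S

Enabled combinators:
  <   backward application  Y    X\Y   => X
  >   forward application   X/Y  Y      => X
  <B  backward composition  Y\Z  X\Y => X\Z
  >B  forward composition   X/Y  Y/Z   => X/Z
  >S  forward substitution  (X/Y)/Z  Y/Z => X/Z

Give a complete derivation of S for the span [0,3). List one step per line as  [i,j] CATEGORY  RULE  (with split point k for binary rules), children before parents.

[0,3] S   >
  [0,1] "gave" : S/PP
  [1,3] PP   >
    [1,2] "today" : PP/(NP/S)
    [2,3] "cat" : NP/S

[0,1] S/PP  lex  "gave"
[1,2] PP/(NP/S)  lex  "today"
[2,3] NP/S  lex  "cat"
[1,3] PP  >  k=2
[0,3] S  >  k=1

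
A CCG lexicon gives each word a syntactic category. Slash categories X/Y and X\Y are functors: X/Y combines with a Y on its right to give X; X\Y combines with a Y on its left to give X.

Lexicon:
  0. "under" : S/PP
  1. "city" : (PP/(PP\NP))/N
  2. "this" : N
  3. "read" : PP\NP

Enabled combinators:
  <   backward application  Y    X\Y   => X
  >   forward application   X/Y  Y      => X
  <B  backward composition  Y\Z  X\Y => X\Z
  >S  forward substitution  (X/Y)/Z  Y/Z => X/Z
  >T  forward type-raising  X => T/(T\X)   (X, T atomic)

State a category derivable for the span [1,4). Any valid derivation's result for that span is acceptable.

PP

[0,4] S   >
  [0,1] "under" : S/PP
  [1,4] PP   >
    [1,3] PP/(PP\NP)   >
      [1,2] "city" : (PP/(PP\NP))/N
      [2,3] "this" : N
    [3,4] "read" : PP\NP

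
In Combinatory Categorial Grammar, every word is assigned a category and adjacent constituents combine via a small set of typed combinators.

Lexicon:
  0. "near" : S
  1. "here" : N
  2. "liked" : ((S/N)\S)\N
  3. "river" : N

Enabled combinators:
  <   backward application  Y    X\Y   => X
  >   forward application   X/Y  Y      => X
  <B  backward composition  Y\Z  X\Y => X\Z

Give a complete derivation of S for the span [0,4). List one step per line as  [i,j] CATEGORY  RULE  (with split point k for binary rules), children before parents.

[0,1] S  lex  "near"
[1,2] N  lex  "here"
[2,3] ((S/N)\S)\N  lex  "liked"
[1,3] (S/N)\S  <  k=2
[0,3] S/N  <  k=1
[3,4] N  lex  "river"
[0,4] S  >  k=3

[0,4] S   >
  [0,3] S/N   <
    [0,1] "near" : S
    [1,3] (S/N)\S   <
      [1,2] "here" : N
      [2,3] "liked" : ((S/N)\S)\N
  [3,4] "river" : N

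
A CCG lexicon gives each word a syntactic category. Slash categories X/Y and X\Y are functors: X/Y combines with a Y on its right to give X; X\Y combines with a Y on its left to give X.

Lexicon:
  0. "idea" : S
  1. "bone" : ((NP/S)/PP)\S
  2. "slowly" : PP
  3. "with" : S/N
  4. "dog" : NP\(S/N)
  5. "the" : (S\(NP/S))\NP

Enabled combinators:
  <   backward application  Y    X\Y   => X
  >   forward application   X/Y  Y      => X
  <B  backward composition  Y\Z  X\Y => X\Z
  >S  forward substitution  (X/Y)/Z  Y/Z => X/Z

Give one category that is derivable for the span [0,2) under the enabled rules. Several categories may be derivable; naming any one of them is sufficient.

(NP/S)/PP

[0,6] S   <
  [0,3] NP/S   >
    [0,2] (NP/S)/PP   <
      [0,1] "idea" : S
      [1,2] "bone" : ((NP/S)/PP)\S
    [2,3] "slowly" : PP
  [3,6] S\(NP/S)   <
    [3,5] NP   <
      [3,4] "with" : S/N
      [4,5] "dog" : NP\(S/N)
    [5,6] "the" : (S\(NP/S))\NP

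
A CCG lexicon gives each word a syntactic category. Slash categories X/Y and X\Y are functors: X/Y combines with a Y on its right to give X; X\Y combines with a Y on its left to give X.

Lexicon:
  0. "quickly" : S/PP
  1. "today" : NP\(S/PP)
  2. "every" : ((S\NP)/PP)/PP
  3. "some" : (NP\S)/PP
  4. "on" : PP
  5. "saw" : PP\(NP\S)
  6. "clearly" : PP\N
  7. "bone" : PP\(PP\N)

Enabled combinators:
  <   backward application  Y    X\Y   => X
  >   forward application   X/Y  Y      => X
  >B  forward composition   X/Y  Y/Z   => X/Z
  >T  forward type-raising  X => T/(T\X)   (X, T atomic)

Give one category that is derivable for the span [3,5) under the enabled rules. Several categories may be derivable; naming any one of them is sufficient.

[0,8] S   <
  [0,2] NP   <
    [0,1] "quickly" : S/PP
    [1,2] "today" : NP\(S/PP)
  [2,8] S\NP   >
    [2,6] (S\NP)/PP   >
      [2,3] "every" : ((S\NP)/PP)/PP
      [3,6] PP   <
        [3,5] NP\S   >
          [3,4] "some" : (NP\S)/PP
          [4,5] "on" : PP
        [5,6] "saw" : PP\(NP\S)
    [6,8] PP   <
      [6,7] "clearly" : PP\N
      [7,8] "bone" : PP\(PP\N)

NP\S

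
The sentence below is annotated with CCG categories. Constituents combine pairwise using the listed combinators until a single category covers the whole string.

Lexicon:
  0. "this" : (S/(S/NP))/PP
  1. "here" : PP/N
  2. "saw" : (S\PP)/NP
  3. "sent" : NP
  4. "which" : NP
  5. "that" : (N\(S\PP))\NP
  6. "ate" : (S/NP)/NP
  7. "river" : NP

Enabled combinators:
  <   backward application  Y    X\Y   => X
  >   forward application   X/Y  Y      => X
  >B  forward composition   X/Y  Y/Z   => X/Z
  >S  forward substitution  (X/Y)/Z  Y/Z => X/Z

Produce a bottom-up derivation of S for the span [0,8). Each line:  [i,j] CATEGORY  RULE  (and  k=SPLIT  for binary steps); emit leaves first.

[0,8] S   >
  [0,6] S/(S/NP)   >
    [0,1] "this" : (S/(S/NP))/PP
    [1,6] PP   >
      [1,2] "here" : PP/N
      [2,6] N   <
        [2,4] S\PP   >
          [2,3] "saw" : (S\PP)/NP
          [3,4] "sent" : NP
        [4,6] N\(S\PP)   <
          [4,5] "which" : NP
          [5,6] "that" : (N\(S\PP))\NP
  [6,8] S/NP   >
    [6,7] "ate" : (S/NP)/NP
    [7,8] "river" : NP

[0,1] (S/(S/NP))/PP  lex  "this"
[1,2] PP/N  lex  "here"
[2,3] (S\PP)/NP  lex  "saw"
[3,4] NP  lex  "sent"
[2,4] S\PP  >  k=3
[4,5] NP  lex  "which"
[5,6] (N\(S\PP))\NP  lex  "that"
[4,6] N\(S\PP)  <  k=5
[2,6] N  <  k=4
[1,6] PP  >  k=2
[0,6] S/(S/NP)  >  k=1
[6,7] (S/NP)/NP  lex  "ate"
[7,8] NP  lex  "river"
[6,8] S/NP  >  k=7
[0,8] S  >  k=6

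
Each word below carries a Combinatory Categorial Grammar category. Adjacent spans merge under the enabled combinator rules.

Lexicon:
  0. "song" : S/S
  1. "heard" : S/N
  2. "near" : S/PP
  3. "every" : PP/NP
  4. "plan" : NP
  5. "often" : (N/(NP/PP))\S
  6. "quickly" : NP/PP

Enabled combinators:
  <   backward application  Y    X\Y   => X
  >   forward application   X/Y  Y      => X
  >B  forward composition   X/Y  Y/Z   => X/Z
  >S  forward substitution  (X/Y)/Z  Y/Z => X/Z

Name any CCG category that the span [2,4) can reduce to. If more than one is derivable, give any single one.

S/NP

[0,7] S   >
  [0,2] S/N   >B
    [0,1] "song" : S/S
    [1,2] "heard" : S/N
  [2,7] N   >
    [2,6] N/(NP/PP)   <
      [2,5] S   >
        [2,4] S/NP   >B
          [2,3] "near" : S/PP
          [3,4] "every" : PP/NP
        [4,5] "plan" : NP
      [5,6] "often" : (N/(NP/PP))\S
    [6,7] "quickly" : NP/PP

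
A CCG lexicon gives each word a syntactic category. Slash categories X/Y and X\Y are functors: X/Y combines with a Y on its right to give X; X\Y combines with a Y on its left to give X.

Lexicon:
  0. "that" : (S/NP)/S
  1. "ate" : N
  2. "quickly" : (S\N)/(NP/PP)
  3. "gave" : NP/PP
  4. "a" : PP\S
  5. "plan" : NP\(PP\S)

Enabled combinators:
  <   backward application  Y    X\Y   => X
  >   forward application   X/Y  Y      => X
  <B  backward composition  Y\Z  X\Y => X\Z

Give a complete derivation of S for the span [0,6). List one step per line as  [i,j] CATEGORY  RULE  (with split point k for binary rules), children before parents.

[0,6] S   >
  [0,4] S/NP   >
    [0,1] "that" : (S/NP)/S
    [1,4] S   <
      [1,2] "ate" : N
      [2,4] S\N   >
        [2,3] "quickly" : (S\N)/(NP/PP)
        [3,4] "gave" : NP/PP
  [4,6] NP   <
    [4,5] "a" : PP\S
    [5,6] "plan" : NP\(PP\S)

[0,1] (S/NP)/S  lex  "that"
[1,2] N  lex  "ate"
[2,3] (S\N)/(NP/PP)  lex  "quickly"
[3,4] NP/PP  lex  "gave"
[2,4] S\N  >  k=3
[1,4] S  <  k=2
[0,4] S/NP  >  k=1
[4,5] PP\S  lex  "a"
[5,6] NP\(PP\S)  lex  "plan"
[4,6] NP  <  k=5
[0,6] S  >  k=4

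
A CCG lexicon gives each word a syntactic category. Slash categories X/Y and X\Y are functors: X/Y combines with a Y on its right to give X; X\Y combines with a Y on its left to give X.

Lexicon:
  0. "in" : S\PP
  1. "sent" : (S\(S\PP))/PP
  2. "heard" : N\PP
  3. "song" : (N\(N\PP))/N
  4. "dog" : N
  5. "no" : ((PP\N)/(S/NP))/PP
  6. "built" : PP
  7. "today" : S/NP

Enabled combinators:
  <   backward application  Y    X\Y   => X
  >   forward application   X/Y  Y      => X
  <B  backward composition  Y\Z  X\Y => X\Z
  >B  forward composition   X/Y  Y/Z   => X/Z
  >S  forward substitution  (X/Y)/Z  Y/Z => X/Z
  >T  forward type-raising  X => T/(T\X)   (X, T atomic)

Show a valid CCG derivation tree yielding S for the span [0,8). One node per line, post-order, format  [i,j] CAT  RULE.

[0,8] S   <
  [0,1] "in" : S\PP
  [1,8] S\(S\PP)   >
    [1,2] "sent" : (S\(S\PP))/PP
    [2,8] PP   <
      [2,5] N   <
        [2,3] "heard" : N\PP
        [3,5] N\(N\PP)   >
          [3,4] "song" : (N\(N\PP))/N
          [4,5] "dog" : N
      [5,8] PP\N   >
        [5,7] (PP\N)/(S/NP)   >
          [5,6] "no" : ((PP\N)/(S/NP))/PP
          [6,7] "built" : PP
        [7,8] "today" : S/NP

[0,1] S\PP  lex  "in"
[1,2] (S\(S\PP))/PP  lex  "sent"
[2,3] N\PP  lex  "heard"
[3,4] (N\(N\PP))/N  lex  "song"
[4,5] N  lex  "dog"
[3,5] N\(N\PP)  >  k=4
[2,5] N  <  k=3
[5,6] ((PP\N)/(S/NP))/PP  lex  "no"
[6,7] PP  lex  "built"
[5,7] (PP\N)/(S/NP)  >  k=6
[7,8] S/NP  lex  "today"
[5,8] PP\N  >  k=7
[2,8] PP  <  k=5
[1,8] S\(S\PP)  >  k=2
[0,8] S  <  k=1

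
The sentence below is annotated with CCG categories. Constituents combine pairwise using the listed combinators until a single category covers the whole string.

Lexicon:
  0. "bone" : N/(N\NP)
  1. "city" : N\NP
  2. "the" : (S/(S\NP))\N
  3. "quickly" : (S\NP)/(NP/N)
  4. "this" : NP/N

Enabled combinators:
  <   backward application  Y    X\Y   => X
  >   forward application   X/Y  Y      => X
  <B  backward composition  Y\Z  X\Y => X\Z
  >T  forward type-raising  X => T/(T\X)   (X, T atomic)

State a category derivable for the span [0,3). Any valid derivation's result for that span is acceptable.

[0,5] S   >
  [0,3] S/(S\NP)   <
    [0,2] N   >
      [0,1] "bone" : N/(N\NP)
      [1,2] "city" : N\NP
    [2,3] "the" : (S/(S\NP))\N
  [3,5] S\NP   >
    [3,4] "quickly" : (S\NP)/(NP/N)
    [4,5] "this" : NP/N

S/(S\NP)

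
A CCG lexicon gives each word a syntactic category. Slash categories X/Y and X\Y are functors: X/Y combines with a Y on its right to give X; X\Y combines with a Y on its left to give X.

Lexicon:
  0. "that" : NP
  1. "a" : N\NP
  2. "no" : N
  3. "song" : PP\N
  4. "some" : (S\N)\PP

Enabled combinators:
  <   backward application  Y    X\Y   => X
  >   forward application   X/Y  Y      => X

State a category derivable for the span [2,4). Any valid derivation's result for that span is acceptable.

[0,5] S   <
  [0,2] N   <
    [0,1] "that" : NP
    [1,2] "a" : N\NP
  [2,5] S\N   <
    [2,4] PP   <
      [2,3] "no" : N
      [3,4] "song" : PP\N
    [4,5] "some" : (S\N)\PP

PP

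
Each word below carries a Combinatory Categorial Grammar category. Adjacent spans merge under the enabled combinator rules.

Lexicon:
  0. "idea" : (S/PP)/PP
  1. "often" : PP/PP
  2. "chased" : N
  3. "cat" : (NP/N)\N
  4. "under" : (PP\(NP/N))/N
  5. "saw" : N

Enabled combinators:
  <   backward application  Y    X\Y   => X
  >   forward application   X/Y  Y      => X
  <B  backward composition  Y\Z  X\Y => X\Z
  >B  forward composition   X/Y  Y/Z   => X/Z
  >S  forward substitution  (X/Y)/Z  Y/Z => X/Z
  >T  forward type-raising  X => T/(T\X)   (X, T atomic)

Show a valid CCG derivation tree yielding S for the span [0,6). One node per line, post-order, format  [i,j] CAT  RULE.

[0,6] S   >
  [0,2] S/PP   >S
    [0,1] "idea" : (S/PP)/PP
    [1,2] "often" : PP/PP
  [2,6] PP   <
    [2,4] NP/N   <
      [2,3] "chased" : N
      [3,4] "cat" : (NP/N)\N
    [4,6] PP\(NP/N)   >
      [4,5] "under" : (PP\(NP/N))/N
      [5,6] "saw" : N

[0,1] (S/PP)/PP  lex  "idea"
[1,2] PP/PP  lex  "often"
[0,2] S/PP  >S  k=1
[2,3] N  lex  "chased"
[3,4] (NP/N)\N  lex  "cat"
[2,4] NP/N  <  k=3
[4,5] (PP\(NP/N))/N  lex  "under"
[5,6] N  lex  "saw"
[4,6] PP\(NP/N)  >  k=5
[2,6] PP  <  k=4
[0,6] S  >  k=2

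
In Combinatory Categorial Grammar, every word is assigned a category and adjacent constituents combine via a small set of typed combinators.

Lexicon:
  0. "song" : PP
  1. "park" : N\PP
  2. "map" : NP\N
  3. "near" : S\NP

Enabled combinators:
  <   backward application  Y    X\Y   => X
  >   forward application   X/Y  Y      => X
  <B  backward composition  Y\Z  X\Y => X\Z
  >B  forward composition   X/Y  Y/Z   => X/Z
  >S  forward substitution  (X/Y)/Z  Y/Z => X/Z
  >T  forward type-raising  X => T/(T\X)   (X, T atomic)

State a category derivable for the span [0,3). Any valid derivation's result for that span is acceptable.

NP

[0,4] S   <
  [0,3] NP   <
    [0,2] N   <
      [0,1] "song" : PP
      [1,2] "park" : N\PP
    [2,3] "map" : NP\N
  [3,4] "near" : S\NP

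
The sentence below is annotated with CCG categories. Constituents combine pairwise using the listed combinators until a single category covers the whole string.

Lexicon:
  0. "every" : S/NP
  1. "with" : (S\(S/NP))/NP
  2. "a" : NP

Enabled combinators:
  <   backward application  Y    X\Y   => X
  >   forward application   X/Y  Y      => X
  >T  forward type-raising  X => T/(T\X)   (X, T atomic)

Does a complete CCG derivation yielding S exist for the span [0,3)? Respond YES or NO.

[0,3] S   <
  [0,1] "every" : S/NP
  [1,3] S\(S/NP)   >
    [1,2] "with" : (S\(S/NP))/NP
    [2,3] "a" : NP

YES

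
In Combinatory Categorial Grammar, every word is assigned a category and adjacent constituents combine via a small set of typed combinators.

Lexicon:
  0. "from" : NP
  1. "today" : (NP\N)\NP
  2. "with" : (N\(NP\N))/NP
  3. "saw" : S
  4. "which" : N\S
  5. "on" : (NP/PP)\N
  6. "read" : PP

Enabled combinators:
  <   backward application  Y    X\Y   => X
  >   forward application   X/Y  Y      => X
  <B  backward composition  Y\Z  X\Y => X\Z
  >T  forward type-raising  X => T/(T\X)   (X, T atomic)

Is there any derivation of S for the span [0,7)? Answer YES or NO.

NO

NP (NP\N)\NP (N\(NP\N))/NP S N\S (NP/PP)\N PP
CKY chart[0,7] = {N, N/(N\N), NP/(NP\N), PP/(PP\N), S/(S\N)}; S ∉ chart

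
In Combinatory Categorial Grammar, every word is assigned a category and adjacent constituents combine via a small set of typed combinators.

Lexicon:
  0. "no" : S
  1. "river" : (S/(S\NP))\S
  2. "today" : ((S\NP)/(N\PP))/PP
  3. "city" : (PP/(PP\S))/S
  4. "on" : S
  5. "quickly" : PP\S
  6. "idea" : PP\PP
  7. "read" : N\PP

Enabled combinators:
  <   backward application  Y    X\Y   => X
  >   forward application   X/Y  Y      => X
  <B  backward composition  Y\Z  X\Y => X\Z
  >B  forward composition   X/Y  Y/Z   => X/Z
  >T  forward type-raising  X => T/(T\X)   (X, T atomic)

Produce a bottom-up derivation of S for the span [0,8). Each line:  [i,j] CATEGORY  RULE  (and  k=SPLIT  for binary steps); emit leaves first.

[0,8] S   >
  [0,2] S/(S\NP)   <
    [0,1] "no" : S
    [1,2] "river" : (S/(S\NP))\S
  [2,8] S\NP   >
    [2,6] (S\NP)/(N\PP)   >
      [2,3] "today" : ((S\NP)/(N\PP))/PP
      [3,6] PP   >
        [3,5] PP/(PP\S)   >
          [3,4] "city" : (PP/(PP\S))/S
          [4,5] "on" : S
        [5,6] "quickly" : PP\S
    [6,8] N\PP   <B
      [6,7] "idea" : PP\PP
      [7,8] "read" : N\PP

[0,1] S  lex  "no"
[1,2] (S/(S\NP))\S  lex  "river"
[0,2] S/(S\NP)  <  k=1
[2,3] ((S\NP)/(N\PP))/PP  lex  "today"
[3,4] (PP/(PP\S))/S  lex  "city"
[4,5] S  lex  "on"
[3,5] PP/(PP\S)  >  k=4
[5,6] PP\S  lex  "quickly"
[3,6] PP  >  k=5
[2,6] (S\NP)/(N\PP)  >  k=3
[6,7] PP\PP  lex  "idea"
[7,8] N\PP  lex  "read"
[6,8] N\PP  <B  k=7
[2,8] S\NP  >  k=6
[0,8] S  >  k=2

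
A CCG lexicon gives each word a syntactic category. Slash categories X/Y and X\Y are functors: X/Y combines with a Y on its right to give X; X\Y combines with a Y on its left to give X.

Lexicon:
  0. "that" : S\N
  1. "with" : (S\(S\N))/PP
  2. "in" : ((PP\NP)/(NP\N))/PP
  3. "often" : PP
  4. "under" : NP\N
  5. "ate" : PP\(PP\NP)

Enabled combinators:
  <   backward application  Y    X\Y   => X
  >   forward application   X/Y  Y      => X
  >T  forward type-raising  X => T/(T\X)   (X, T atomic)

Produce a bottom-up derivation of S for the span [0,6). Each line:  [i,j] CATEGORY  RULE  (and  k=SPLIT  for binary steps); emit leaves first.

[0,6] S   <
  [0,1] "that" : S\N
  [1,6] S\(S\N)   >
    [1,2] "with" : (S\(S\N))/PP
    [2,6] PP   <
      [2,5] PP\NP   >
        [2,4] (PP\NP)/(NP\N)   >
          [2,3] "in" : ((PP\NP)/(NP\N))/PP
          [3,4] "often" : PP
        [4,5] "under" : NP\N
      [5,6] "ate" : PP\(PP\NP)

[0,1] S\N  lex  "that"
[1,2] (S\(S\N))/PP  lex  "with"
[2,3] ((PP\NP)/(NP\N))/PP  lex  "in"
[3,4] PP  lex  "often"
[2,4] (PP\NP)/(NP\N)  >  k=3
[4,5] NP\N  lex  "under"
[2,5] PP\NP  >  k=4
[5,6] PP\(PP\NP)  lex  "ate"
[2,6] PP  <  k=5
[1,6] S\(S\N)  >  k=2
[0,6] S  <  k=1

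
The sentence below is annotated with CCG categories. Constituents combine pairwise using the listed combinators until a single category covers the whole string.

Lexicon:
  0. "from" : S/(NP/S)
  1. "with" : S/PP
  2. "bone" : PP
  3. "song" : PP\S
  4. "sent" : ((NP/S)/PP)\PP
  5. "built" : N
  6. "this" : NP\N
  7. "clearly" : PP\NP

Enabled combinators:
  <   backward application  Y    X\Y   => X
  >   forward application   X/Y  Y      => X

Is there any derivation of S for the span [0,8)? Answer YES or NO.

YES

[0,8] S   >
  [0,1] "from" : S/(NP/S)
  [1,8] NP/S   >
    [1,5] (NP/S)/PP   <
      [1,4] PP   <
        [1,3] S   >
          [1,2] "with" : S/PP
          [2,3] "bone" : PP
        [3,4] "song" : PP\S
      [4,5] "sent" : ((NP/S)/PP)\PP
    [5,8] PP   <
      [5,7] NP   <
        [5,6] "built" : N
        [6,7] "this" : NP\N
      [7,8] "clearly" : PP\NP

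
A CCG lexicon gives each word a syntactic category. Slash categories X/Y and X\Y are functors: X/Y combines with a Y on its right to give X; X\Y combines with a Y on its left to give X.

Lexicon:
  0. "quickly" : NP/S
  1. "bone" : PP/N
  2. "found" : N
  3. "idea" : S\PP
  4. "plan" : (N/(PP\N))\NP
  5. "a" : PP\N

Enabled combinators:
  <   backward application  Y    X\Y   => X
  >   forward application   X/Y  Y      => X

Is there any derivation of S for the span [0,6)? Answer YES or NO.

NP/S PP/N N S\PP (N/(PP\N))\NP PP\N
CKY chart[0,6] = {N}; S ∉ chart

NO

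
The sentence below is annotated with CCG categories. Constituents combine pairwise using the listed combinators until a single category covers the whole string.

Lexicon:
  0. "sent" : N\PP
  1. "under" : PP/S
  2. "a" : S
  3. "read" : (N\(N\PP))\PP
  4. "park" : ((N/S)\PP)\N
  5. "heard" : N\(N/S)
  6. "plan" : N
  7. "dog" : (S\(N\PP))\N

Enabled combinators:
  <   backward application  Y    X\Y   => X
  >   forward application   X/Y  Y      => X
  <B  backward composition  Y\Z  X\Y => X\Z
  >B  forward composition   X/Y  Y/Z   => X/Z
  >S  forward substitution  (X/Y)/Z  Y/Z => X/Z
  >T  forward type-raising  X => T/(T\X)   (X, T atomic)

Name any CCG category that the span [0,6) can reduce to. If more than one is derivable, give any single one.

N\PP

[0,8] S   <
  [0,6] N\PP   <B
    [0,5] (N/S)\PP   <
      [0,4] N   <
        [0,1] "sent" : N\PP
        [1,4] N\(N\PP)   <
          [1,3] PP   >
            [1,2] "under" : PP/S
            [2,3] "a" : S
          [3,4] "read" : (N\(N\PP))\PP
      [4,5] "park" : ((N/S)\PP)\N
    [5,6] "heard" : N\(N/S)
  [6,8] S\(N\PP)   <
    [6,7] "plan" : N
    [7,8] "dog" : (S\(N\PP))\N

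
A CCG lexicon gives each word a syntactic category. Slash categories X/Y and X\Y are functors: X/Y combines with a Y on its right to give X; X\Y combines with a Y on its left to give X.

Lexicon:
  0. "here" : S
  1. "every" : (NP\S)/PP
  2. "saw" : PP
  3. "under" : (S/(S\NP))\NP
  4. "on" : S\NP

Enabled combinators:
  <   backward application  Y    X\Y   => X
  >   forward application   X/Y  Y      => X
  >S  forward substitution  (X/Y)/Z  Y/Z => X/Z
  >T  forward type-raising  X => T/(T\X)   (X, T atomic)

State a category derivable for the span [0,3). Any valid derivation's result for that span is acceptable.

NP

[0,5] S   >
  [0,4] S/(S\NP)   <
    [0,3] NP   >
      [0,1] NP/(NP\S)   >T
        [0,1] "here" : S
      [1,3] NP\S   >
        [1,2] "every" : (NP\S)/PP
        [2,3] "saw" : PP
    [3,4] "under" : (S/(S\NP))\NP
  [4,5] "on" : S\NP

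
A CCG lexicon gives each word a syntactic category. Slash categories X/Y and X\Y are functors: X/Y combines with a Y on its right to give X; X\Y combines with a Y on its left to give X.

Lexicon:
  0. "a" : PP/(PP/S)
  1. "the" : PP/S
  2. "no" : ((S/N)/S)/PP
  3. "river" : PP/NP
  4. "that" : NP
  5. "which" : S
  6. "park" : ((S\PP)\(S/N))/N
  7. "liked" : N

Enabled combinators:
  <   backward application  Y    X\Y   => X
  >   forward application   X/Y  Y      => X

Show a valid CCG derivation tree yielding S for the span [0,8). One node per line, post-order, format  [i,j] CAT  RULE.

[0,8] S   <
  [0,2] PP   >
    [0,1] "a" : PP/(PP/S)
    [1,2] "the" : PP/S
  [2,8] S\PP   <
    [2,6] S/N   >
      [2,5] (S/N)/S   >
        [2,3] "no" : ((S/N)/S)/PP
        [3,5] PP   >
          [3,4] "river" : PP/NP
          [4,5] "that" : NP
      [5,6] "which" : S
    [6,8] (S\PP)\(S/N)   >
      [6,7] "park" : ((S\PP)\(S/N))/N
      [7,8] "liked" : N

[0,1] PP/(PP/S)  lex  "a"
[1,2] PP/S  lex  "the"
[0,2] PP  >  k=1
[2,3] ((S/N)/S)/PP  lex  "no"
[3,4] PP/NP  lex  "river"
[4,5] NP  lex  "that"
[3,5] PP  >  k=4
[2,5] (S/N)/S  >  k=3
[5,6] S  lex  "which"
[2,6] S/N  >  k=5
[6,7] ((S\PP)\(S/N))/N  lex  "park"
[7,8] N  lex  "liked"
[6,8] (S\PP)\(S/N)  >  k=7
[2,8] S\PP  <  k=6
[0,8] S  <  k=2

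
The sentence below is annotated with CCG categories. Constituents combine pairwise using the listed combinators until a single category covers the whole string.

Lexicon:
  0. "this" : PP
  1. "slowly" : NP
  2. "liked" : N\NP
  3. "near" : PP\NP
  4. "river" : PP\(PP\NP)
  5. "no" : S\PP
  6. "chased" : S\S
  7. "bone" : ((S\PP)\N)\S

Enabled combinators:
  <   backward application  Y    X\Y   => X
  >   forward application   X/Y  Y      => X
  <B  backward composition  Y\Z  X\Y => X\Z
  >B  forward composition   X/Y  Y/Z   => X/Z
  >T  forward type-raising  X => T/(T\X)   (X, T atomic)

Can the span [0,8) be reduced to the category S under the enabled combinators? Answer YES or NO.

[0,8] S   >
  [0,1] S/(S\PP)   >T
    [0,1] "this" : PP
  [1,8] S\PP   <
    [1,3] N   <
      [1,2] "slowly" : NP
      [2,3] "liked" : N\NP
    [3,8] (S\PP)\N   <
      [3,7] S   <
        [3,5] PP   <
          [3,4] "near" : PP\NP
          [4,5] "river" : PP\(PP\NP)
        [5,7] S\PP   <B
          [5,6] "no" : S\PP
          [6,7] "chased" : S\S
      [7,8] "bone" : ((S\PP)\N)\S

YES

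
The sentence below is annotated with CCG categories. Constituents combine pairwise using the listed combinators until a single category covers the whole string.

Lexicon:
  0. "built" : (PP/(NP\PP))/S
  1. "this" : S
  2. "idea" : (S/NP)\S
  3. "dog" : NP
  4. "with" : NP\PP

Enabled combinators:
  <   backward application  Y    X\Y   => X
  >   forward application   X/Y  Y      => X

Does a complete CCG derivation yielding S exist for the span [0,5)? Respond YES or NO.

(PP/(NP\PP))/S S (S/NP)\S NP NP\PP
CKY chart[0,5] = {PP}; S ∉ chart

NO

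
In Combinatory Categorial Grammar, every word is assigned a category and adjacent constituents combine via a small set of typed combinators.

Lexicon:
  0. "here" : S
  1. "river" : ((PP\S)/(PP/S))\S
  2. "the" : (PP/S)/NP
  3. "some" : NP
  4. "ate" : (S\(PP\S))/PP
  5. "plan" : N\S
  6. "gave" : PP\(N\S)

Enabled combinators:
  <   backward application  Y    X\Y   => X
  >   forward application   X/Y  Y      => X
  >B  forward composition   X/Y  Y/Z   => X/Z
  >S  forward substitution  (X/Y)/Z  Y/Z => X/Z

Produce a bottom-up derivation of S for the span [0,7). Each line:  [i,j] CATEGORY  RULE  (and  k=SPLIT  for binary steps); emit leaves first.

[0,1] S  lex  "here"
[1,2] ((PP\S)/(PP/S))\S  lex  "river"
[0,2] (PP\S)/(PP/S)  <  k=1
[2,3] (PP/S)/NP  lex  "the"
[3,4] NP  lex  "some"
[2,4] PP/S  >  k=3
[0,4] PP\S  >  k=2
[4,5] (S\(PP\S))/PP  lex  "ate"
[5,6] N\S  lex  "plan"
[6,7] PP\(N\S)  lex  "gave"
[5,7] PP  <  k=6
[4,7] S\(PP\S)  >  k=5
[0,7] S  <  k=4

[0,7] S   <
  [0,4] PP\S   >
    [0,2] (PP\S)/(PP/S)   <
      [0,1] "here" : S
      [1,2] "river" : ((PP\S)/(PP/S))\S
    [2,4] PP/S   >
      [2,3] "the" : (PP/S)/NP
      [3,4] "some" : NP
  [4,7] S\(PP\S)   >
    [4,5] "ate" : (S\(PP\S))/PP
    [5,7] PP   <
      [5,6] "plan" : N\S
      [6,7] "gave" : PP\(N\S)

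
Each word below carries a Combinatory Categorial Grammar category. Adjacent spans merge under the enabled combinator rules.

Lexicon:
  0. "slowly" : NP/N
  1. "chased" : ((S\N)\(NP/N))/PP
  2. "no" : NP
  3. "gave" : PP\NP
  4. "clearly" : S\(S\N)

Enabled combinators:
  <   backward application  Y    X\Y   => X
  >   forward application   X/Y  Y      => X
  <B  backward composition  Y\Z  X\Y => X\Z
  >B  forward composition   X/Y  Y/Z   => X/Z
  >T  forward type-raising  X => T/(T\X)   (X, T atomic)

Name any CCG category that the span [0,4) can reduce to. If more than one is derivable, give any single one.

[0,5] S   <
  [0,4] S\N   <
    [0,1] "slowly" : NP/N
    [1,4] (S\N)\(NP/N)   >
      [1,2] "chased" : ((S\N)\(NP/N))/PP
      [2,4] PP   <
        [2,3] "no" : NP
        [3,4] "gave" : PP\NP
  [4,5] "clearly" : S\(S\N)

S\N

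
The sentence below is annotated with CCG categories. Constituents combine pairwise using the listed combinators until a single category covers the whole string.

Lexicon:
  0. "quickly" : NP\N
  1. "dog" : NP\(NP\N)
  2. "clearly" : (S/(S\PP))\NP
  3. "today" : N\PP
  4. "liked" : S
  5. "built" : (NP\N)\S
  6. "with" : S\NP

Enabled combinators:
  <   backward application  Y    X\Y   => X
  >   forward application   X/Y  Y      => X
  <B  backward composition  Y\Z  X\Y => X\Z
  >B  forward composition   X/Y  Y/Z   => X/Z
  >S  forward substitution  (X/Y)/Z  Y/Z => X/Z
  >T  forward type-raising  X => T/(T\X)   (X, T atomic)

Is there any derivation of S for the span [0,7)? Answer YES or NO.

[0,7] S   >
  [0,3] S/(S\PP)   <
    [0,2] NP   <
      [0,1] "quickly" : NP\N
      [1,2] "dog" : NP\(NP\N)
    [2,3] "clearly" : (S/(S\PP))\NP
  [3,7] S\PP   <B
    [3,6] NP\PP   <B
      [3,4] "today" : N\PP
      [4,6] NP\N   <
        [4,5] "liked" : S
        [5,6] "built" : (NP\N)\S
    [6,7] "with" : S\NP

YES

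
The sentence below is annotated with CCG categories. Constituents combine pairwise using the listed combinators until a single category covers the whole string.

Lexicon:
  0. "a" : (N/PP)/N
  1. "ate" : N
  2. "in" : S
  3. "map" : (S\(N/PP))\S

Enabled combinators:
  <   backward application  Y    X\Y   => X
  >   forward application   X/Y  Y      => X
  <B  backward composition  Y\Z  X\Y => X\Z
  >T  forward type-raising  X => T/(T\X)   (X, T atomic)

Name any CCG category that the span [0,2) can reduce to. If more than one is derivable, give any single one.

N/PP

[0,4] S   <
  [0,2] N/PP   >
    [0,1] "a" : (N/PP)/N
    [1,2] "ate" : N
  [2,4] S\(N/PP)   <
    [2,3] "in" : S
    [3,4] "map" : (S\(N/PP))\S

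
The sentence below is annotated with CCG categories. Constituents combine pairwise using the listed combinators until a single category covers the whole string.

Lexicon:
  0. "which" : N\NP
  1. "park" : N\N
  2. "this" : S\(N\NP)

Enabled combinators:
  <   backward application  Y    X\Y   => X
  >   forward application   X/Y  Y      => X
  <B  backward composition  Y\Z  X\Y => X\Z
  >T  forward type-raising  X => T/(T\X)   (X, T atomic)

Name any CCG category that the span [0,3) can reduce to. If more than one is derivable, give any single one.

[0,3] S   <
  [0,2] N\NP   <B
    [0,1] "which" : N\NP
    [1,2] "park" : N\N
  [2,3] "this" : S\(N\NP)

S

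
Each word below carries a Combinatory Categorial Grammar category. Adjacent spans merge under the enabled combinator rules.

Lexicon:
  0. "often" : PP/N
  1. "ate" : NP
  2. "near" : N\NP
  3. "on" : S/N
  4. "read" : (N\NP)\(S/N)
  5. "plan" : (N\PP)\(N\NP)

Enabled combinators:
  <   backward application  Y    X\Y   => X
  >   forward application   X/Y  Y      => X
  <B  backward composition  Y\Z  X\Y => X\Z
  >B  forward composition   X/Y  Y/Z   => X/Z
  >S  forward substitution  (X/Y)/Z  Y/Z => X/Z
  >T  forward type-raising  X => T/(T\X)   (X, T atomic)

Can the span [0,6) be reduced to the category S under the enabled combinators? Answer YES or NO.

PP/N NP N\NP S/N (N\NP)\(S/N) (N\PP)\(N\NP)
CKY chart[0,6] = {N, N/(N\N), NP/(NP\N), PP/(PP\N), S/(S\N)}; S ∉ chart

NO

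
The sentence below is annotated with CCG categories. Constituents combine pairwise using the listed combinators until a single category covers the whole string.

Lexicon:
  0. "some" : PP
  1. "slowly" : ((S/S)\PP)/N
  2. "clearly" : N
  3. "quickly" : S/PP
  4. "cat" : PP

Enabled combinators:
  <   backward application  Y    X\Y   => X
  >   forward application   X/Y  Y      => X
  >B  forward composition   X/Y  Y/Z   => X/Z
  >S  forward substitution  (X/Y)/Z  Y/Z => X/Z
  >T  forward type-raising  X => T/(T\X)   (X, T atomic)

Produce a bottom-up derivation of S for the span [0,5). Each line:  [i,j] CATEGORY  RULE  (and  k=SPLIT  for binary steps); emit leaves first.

[0,5] S   >
  [0,4] S/PP   >B
    [0,3] S/S   <
      [0,1] "some" : PP
      [1,3] (S/S)\PP   >
        [1,2] "slowly" : ((S/S)\PP)/N
        [2,3] "clearly" : N
    [3,4] "quickly" : S/PP
  [4,5] "cat" : PP

[0,1] PP  lex  "some"
[1,2] ((S/S)\PP)/N  lex  "slowly"
[2,3] N  lex  "clearly"
[1,3] (S/S)\PP  >  k=2
[0,3] S/S  <  k=1
[3,4] S/PP  lex  "quickly"
[0,4] S/PP  >B  k=3
[4,5] PP  lex  "cat"
[0,5] S  >  k=4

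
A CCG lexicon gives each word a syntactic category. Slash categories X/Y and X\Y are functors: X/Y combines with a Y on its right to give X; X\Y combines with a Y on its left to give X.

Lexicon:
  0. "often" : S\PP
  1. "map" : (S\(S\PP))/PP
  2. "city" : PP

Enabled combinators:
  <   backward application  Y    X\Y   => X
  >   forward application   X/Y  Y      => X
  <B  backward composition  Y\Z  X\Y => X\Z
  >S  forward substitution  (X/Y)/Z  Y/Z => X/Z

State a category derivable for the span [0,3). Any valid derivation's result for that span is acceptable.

S

[0,3] S   <
  [0,1] "often" : S\PP
  [1,3] S\(S\PP)   >
    [1,2] "map" : (S\(S\PP))/PP
    [2,3] "city" : PP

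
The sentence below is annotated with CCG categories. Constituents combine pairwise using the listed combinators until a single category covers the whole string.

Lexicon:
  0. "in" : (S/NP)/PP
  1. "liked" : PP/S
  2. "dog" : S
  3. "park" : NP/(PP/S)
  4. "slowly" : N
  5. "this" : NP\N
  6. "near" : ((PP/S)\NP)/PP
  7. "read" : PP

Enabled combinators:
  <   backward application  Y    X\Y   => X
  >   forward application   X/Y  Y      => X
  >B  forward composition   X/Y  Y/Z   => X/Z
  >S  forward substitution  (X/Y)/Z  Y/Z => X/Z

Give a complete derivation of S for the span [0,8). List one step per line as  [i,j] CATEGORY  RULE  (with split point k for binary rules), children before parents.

[0,1] (S/NP)/PP  lex  "in"
[1,2] PP/S  lex  "liked"
[2,3] S  lex  "dog"
[1,3] PP  >  k=2
[0,3] S/NP  >  k=1
[3,4] NP/(PP/S)  lex  "park"
[4,5] N  lex  "slowly"
[5,6] NP\N  lex  "this"
[4,6] NP  <  k=5
[6,7] ((PP/S)\NP)/PP  lex  "near"
[7,8] PP  lex  "read"
[6,8] (PP/S)\NP  >  k=7
[4,8] PP/S  <  k=6
[3,8] NP  >  k=4
[0,8] S  >  k=3

[0,8] S   >
  [0,3] S/NP   >
    [0,1] "in" : (S/NP)/PP
    [1,3] PP   >
      [1,2] "liked" : PP/S
      [2,3] "dog" : S
  [3,8] NP   >
    [3,4] "park" : NP/(PP/S)
    [4,8] PP/S   <
      [4,6] NP   <
        [4,5] "slowly" : N
        [5,6] "this" : NP\N
      [6,8] (PP/S)\NP   >
        [6,7] "near" : ((PP/S)\NP)/PP
        [7,8] "read" : PP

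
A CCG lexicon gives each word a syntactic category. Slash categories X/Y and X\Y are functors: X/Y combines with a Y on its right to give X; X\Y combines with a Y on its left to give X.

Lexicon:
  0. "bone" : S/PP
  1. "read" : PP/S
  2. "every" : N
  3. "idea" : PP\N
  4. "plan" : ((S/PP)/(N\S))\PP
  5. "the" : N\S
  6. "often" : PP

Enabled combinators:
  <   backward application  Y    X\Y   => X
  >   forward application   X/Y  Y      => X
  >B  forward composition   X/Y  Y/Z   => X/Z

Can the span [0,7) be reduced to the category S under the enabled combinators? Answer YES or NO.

YES

[0,7] S   >
  [0,1] "bone" : S/PP
  [1,7] PP   >
    [1,2] "read" : PP/S
    [2,7] S   >
      [2,6] S/PP   >
        [2,5] (S/PP)/(N\S)   <
          [2,4] PP   <
            [2,3] "every" : N
            [3,4] "idea" : PP\N
          [4,5] "plan" : ((S/PP)/(N\S))\PP
        [5,6] "the" : N\S
      [6,7] "often" : PP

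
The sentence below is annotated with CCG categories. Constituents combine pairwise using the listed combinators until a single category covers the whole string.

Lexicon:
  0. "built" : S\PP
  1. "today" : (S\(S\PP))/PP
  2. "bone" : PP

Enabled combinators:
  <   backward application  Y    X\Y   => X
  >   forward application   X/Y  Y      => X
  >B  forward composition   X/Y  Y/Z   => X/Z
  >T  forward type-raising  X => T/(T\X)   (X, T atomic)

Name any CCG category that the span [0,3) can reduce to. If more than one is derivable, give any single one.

S

[0,3] S   <
  [0,1] "built" : S\PP
  [1,3] S\(S\PP)   >
    [1,2] "today" : (S\(S\PP))/PP
    [2,3] "bone" : PP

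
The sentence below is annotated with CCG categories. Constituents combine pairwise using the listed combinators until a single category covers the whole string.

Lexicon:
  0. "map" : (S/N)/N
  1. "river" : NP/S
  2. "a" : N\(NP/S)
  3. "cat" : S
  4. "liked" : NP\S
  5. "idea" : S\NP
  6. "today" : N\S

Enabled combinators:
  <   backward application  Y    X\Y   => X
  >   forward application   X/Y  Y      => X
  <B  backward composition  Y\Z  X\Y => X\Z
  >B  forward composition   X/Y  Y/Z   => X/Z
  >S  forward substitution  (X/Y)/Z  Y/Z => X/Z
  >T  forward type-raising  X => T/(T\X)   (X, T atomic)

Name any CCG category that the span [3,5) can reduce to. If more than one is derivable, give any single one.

[0,7] S   >
  [0,3] S/N   >
    [0,1] "map" : (S/N)/N
    [1,3] N   <
      [1,2] "river" : NP/S
      [2,3] "a" : N\(NP/S)
  [3,7] N   <
    [3,5] NP   >
      [3,4] NP/(NP\S)   >T
        [3,4] "cat" : S
      [4,5] "liked" : NP\S
    [5,7] N\NP   <B
      [5,6] "idea" : S\NP
      [6,7] "today" : N\S

NP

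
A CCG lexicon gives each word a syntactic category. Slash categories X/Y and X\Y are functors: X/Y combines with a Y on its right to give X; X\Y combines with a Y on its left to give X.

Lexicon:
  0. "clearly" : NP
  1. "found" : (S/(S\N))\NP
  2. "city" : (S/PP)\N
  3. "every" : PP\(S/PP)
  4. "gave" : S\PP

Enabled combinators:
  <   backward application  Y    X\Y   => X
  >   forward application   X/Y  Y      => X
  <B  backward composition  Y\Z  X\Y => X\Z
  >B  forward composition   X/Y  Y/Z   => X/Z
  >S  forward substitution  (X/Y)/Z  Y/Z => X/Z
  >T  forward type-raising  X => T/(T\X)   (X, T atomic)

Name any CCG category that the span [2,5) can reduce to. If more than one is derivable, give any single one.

[0,5] S   >
  [0,2] S/(S\N)   <
    [0,1] "clearly" : NP
    [1,2] "found" : (S/(S\N))\NP
  [2,5] S\N   <B
    [2,4] PP\N   <B
      [2,3] "city" : (S/PP)\N
      [3,4] "every" : PP\(S/PP)
    [4,5] "gave" : S\PP

S\N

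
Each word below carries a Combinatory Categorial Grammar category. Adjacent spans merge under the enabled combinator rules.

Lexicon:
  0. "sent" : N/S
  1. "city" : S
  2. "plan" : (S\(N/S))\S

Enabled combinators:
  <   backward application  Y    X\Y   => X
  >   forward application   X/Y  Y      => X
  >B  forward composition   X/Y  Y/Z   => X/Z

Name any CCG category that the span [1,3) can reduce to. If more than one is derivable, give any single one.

[0,3] S   <
  [0,1] "sent" : N/S
  [1,3] S\(N/S)   <
    [1,2] "city" : S
    [2,3] "plan" : (S\(N/S))\S

S\(N/S)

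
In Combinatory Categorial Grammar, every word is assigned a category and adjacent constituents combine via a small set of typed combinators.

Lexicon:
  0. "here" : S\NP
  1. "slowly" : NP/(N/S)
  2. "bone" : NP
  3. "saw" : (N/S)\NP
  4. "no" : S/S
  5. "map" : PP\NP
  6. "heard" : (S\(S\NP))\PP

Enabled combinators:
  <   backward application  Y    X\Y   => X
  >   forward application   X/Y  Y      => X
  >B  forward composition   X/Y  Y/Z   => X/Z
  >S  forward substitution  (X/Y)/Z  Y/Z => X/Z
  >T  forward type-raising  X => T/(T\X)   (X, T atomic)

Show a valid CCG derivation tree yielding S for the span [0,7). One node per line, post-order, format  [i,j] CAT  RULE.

[0,7] S   <
  [0,1] "here" : S\NP
  [1,7] S\(S\NP)   <
    [1,6] PP   <
      [1,5] NP   >
        [1,2] "slowly" : NP/(N/S)
        [2,5] N/S   >B
          [2,4] N/S   <
            [2,3] "bone" : NP
            [3,4] "saw" : (N/S)\NP
          [4,5] "no" : S/S
      [5,6] "map" : PP\NP
    [6,7] "heard" : (S\(S\NP))\PP

[0,1] S\NP  lex  "here"
[1,2] NP/(N/S)  lex  "slowly"
[2,3] NP  lex  "bone"
[3,4] (N/S)\NP  lex  "saw"
[2,4] N/S  <  k=3
[4,5] S/S  lex  "no"
[2,5] N/S  >B  k=4
[1,5] NP  >  k=2
[5,6] PP\NP  lex  "map"
[1,6] PP  <  k=5
[6,7] (S\(S\NP))\PP  lex  "heard"
[1,7] S\(S\NP)  <  k=6
[0,7] S  <  k=1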